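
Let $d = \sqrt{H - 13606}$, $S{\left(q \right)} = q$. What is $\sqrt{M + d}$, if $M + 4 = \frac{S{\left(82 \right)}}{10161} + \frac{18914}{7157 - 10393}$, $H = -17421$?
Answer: $\frac{\sqrt{-295420939824746 + 30032219387556 i \sqrt{31027}}}{5480166} \approx 9.1264 + 9.6503 i$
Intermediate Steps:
$d = i \sqrt{31027}$ ($d = \sqrt{-17421 - 13606} = \sqrt{-31027} = i \sqrt{31027} \approx 176.14 i$)
$M = - \frac{161721893}{16440498}$ ($M = -4 + \left(\frac{82}{10161} + \frac{18914}{7157 - 10393}\right) = -4 + \left(82 \cdot \frac{1}{10161} + \frac{18914}{7157 - 10393}\right) = -4 + \left(\frac{82}{10161} + \frac{18914}{-3236}\right) = -4 + \left(\frac{82}{10161} + 18914 \left(- \frac{1}{3236}\right)\right) = -4 + \left(\frac{82}{10161} - \frac{9457}{1618}\right) = -4 - \frac{95959901}{16440498} = - \frac{161721893}{16440498} \approx -9.8368$)
$\sqrt{M + d} = \sqrt{- \frac{161721893}{16440498} + i \sqrt{31027}}$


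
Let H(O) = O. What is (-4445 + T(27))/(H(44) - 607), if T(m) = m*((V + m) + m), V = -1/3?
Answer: 2996/563 ≈ 5.3215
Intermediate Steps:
V = -1/3 (V = -1*1/3 = -1/3 ≈ -0.33333)
T(m) = m*(-1/3 + 2*m) (T(m) = m*((-1/3 + m) + m) = m*(-1/3 + 2*m))
(-4445 + T(27))/(H(44) - 607) = (-4445 + (1/3)*27*(-1 + 6*27))/(44 - 607) = (-4445 + (1/3)*27*(-1 + 162))/(-563) = (-4445 + (1/3)*27*161)*(-1/563) = (-4445 + 1449)*(-1/563) = -2996*(-1/563) = 2996/563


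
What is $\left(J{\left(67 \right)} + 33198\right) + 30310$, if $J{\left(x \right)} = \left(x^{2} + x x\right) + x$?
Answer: $72553$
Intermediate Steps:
$J{\left(x \right)} = x + 2 x^{2}$ ($J{\left(x \right)} = \left(x^{2} + x^{2}\right) + x = 2 x^{2} + x = x + 2 x^{2}$)
$\left(J{\left(67 \right)} + 33198\right) + 30310 = \left(67 \left(1 + 2 \cdot 67\right) + 33198\right) + 30310 = \left(67 \left(1 + 134\right) + 33198\right) + 30310 = \left(67 \cdot 135 + 33198\right) + 30310 = \left(9045 + 33198\right) + 30310 = 42243 + 30310 = 72553$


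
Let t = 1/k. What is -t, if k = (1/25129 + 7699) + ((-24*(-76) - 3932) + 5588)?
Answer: -25129/280917092 ≈ -8.9453e-5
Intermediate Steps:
k = 280917092/25129 (k = (1/25129 + 7699) + ((1824 - 3932) + 5588) = 193468172/25129 + (-2108 + 5588) = 193468172/25129 + 3480 = 280917092/25129 ≈ 11179.)
t = 25129/280917092 (t = 1/(280917092/25129) = 25129/280917092 ≈ 8.9453e-5)
-t = -1*25129/280917092 = -25129/280917092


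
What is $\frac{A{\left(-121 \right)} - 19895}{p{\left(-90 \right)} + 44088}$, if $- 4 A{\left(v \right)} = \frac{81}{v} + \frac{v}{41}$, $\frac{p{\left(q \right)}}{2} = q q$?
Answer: $- \frac{65796403}{199392512} \approx -0.32998$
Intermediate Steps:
$p{\left(q \right)} = 2 q^{2}$ ($p{\left(q \right)} = 2 q q = 2 q^{2}$)
$A{\left(v \right)} = - \frac{81}{4 v} - \frac{v}{164}$ ($A{\left(v \right)} = - \frac{\frac{81}{v} + \frac{v}{41}}{4} = - \frac{81}{4 v} - \frac{v}{164}$)
$\frac{A{\left(-121 \right)} - 19895}{p{\left(-90 \right)} + 44088} = \frac{\frac{-3321 - \left(-121\right)^{2}}{164 \left(-121\right)} - 19895}{2 \left(-90\right)^{2} + 44088} = \frac{\frac{1}{164} \left(- \frac{1}{121}\right) \left(-3321 - 14641\right) - 19895}{2 \cdot 8100 + 44088} = \frac{\frac{1}{164} \left(- \frac{1}{121}\right) \left(-3321 - 14641\right) - 19895}{16200 + 44088} = \frac{\frac{1}{164} \left(- \frac{1}{121}\right) \left(-17962\right) - 19895}{60288} = \left(\frac{8981}{9922} - 19895\right) \frac{1}{60288} = \left(- \frac{197389209}{9922}\right) \frac{1}{60288} = - \frac{65796403}{199392512}$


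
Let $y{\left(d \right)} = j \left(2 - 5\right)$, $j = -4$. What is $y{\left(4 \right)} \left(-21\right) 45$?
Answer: $-11340$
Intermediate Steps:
$y{\left(d \right)} = 12$ ($y{\left(d \right)} = - 4 \left(2 - 5\right) = \left(-4\right) \left(-3\right) = 12$)
$y{\left(4 \right)} \left(-21\right) 45 = 12 \left(-21\right) 45 = \left(-252\right) 45 = -11340$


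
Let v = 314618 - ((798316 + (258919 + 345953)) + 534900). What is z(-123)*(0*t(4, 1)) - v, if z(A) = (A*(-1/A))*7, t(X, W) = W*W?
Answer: 1623470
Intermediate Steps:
t(X, W) = W²
z(A) = -7 (z(A) = -1*7 = -7)
v = -1623470 (v = 314618 - ((798316 + 604872) + 534900) = 314618 - (1403188 + 534900) = 314618 - 1*1938088 = 314618 - 1938088 = -1623470)
z(-123)*(0*t(4, 1)) - v = -0*1² - 1*(-1623470) = -0 + 1623470 = -7*0 + 1623470 = 0 + 1623470 = 1623470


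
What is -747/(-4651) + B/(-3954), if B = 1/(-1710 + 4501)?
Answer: 8243599007/51326640714 ≈ 0.16061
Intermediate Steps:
B = 1/2791 ≈ 0.00035829
-747/(-4651) + B/(-3954) = -747/(-4651) + (1/2791)/(-3954) = -747*(-1/4651) + (1/2791)*(-1/3954) = 747/4651 - 1/11035614 = 8243599007/51326640714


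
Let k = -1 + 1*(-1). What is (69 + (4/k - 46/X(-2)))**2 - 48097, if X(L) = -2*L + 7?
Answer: -5342256/121 ≈ -44151.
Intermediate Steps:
k = -2 (k = -1 - 1 = -2)
X(L) = 7 - 2*L
(69 + (4/k - 46/X(-2)))**2 - 48097 = (69 + (4/(-2) - 46/(7 - 2*(-2))))**2 - 48097 = (69 + (4*(-1/2) - 46/(7 + 4)))**2 - 48097 = (69 + (-2 - 46/11))**2 - 48097 = (69 - 68/11)**2 - 48097 = (691/11)**2 - 48097 = 477481/121 - 48097 = -5342256/121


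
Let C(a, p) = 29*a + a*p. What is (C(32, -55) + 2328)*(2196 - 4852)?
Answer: -3973376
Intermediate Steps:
(C(32, -55) + 2328)*(2196 - 4852) = (32*(29 - 55) + 2328)*(2196 - 4852) = (32*(-26) + 2328)*(-2656) = (-832 + 2328)*(-2656) = 1496*(-2656) = -3973376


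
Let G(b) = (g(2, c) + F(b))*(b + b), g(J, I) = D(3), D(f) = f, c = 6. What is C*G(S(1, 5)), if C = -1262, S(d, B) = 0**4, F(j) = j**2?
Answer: 0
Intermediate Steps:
g(J, I) = 3
S(d, B) = 0
G(b) = 2*b*(3 + b**2) (G(b) = (3 + b**2)*(b + b) = (3 + b**2)*(2*b) = 2*b*(3 + b**2))
C*G(S(1, 5)) = -2524*0*(3 + 0**2) = -2524*0*(3 + 0) = -2524*0*3 = -1262*0 = 0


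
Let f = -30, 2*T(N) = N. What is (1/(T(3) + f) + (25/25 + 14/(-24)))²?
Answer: 841/5776 ≈ 0.14560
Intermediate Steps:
T(N) = N/2
(1/(T(3) + f) + (25/25 + 14/(-24)))² = (1/((½)*3 - 30) + (25/25 + 14/(-24)))² = (1/(3/2 - 30) + (25*(1/25) + 14*(-1/24)))² = (1/(-57/2) + (1 - 7/12))² = (-2/57 + 5/12)² = (29/76)² = 841/5776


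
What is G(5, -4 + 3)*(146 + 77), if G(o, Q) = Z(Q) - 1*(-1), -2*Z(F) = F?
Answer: 669/2 ≈ 334.50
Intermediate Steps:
Z(F) = -F/2
G(o, Q) = 1 - Q/2 (G(o, Q) = -Q/2 - 1*(-1) = -Q/2 + 1 = 1 - Q/2)
G(5, -4 + 3)*(146 + 77) = (1 - (-4 + 3)/2)*(146 + 77) = (1 - 1/2*(-1))*223 = (1 + 1/2)*223 = (3/2)*223 = 669/2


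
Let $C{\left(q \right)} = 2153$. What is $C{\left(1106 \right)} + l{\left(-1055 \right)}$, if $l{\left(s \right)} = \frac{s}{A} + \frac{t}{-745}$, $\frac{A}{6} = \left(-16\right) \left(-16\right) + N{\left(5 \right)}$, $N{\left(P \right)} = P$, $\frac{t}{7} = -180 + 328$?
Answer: $\frac{2509432159}{1166670} \approx 2150.9$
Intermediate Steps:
$t = 1036$ ($t = 7 \left(-180 + 328\right) = 7 \cdot 148 = 1036$)
$A = 1566$ ($A = 6 \left(\left(-16\right) \left(-16\right) + 5\right) = 6 \left(256 + 5\right) = 6 \cdot 261 = 1566$)
$l{\left(s \right)} = - \frac{1036}{745} + \frac{s}{1566}$ ($l{\left(s \right)} = \frac{s}{1566} + \frac{1036}{-745} = s \frac{1}{1566} + 1036 \left(- \frac{1}{745}\right) = \frac{s}{1566} - \frac{1036}{745} = - \frac{1036}{745} + \frac{s}{1566}$)
$C{\left(1106 \right)} + l{\left(-1055 \right)} = 2153 + \left(- \frac{1036}{745} + \frac{1}{1566} \left(-1055\right)\right) = 2153 - \frac{2408351}{1166670} = \frac{2509432159}{1166670}$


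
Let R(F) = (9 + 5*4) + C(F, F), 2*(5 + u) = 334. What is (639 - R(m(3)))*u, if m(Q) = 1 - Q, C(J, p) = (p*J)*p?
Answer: 100116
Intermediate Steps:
C(J, p) = J*p**2 (C(J, p) = (J*p)*p = J*p**2)
u = 162 (u = -5 + (1/2)*334 = -5 + 167 = 162)
R(F) = 29 + F**3 (R(F) = (9 + 5*4) + F*F**2 = (9 + 20) + F**3 = 29 + F**3)
(639 - R(m(3)))*u = (639 - (29 + (1 - 1*3)**3))*162 = (639 - (29 + (1 - 3)**3))*162 = (639 - (29 + (-2)**3))*162 = (639 - (29 - 8))*162 = (639 - 1*21)*162 = (639 - 21)*162 = 618*162 = 100116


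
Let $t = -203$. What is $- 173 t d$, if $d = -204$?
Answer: $-7164276$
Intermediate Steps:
$- 173 t d = \left(-173\right) \left(-203\right) \left(-204\right) = 35119 \left(-204\right) = -7164276$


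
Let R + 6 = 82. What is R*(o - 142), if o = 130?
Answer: -912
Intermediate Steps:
R = 76 (R = -6 + 82 = 76)
R*(o - 142) = 76*(130 - 142) = 76*(-12) = -912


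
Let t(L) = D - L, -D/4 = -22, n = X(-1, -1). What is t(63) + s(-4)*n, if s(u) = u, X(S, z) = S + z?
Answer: 33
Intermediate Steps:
n = -2 (n = -1 - 1 = -2)
D = 88 (D = -4*(-22) = 88)
t(L) = 88 - L
t(63) + s(-4)*n = (88 - 1*63) - 4*(-2) = (88 - 63) + 8 = 25 + 8 = 33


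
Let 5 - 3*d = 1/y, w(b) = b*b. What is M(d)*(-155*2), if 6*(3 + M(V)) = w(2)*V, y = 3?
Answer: 16430/27 ≈ 608.52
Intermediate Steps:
w(b) = b**2
d = 14/9 (d = 5/3 - 1/3/3 = 5/3 - 1/3*1/3 = 5/3 - 1/9 = 14/9 ≈ 1.5556)
M(V) = -3 + 2*V/3 (M(V) = -3 + (2**2*V)/6 = -3 + (4*V)/6 = -3 + 2*V/3)
M(d)*(-155*2) = (-3 + (2/3)*(14/9))*(-155*2) = (-3 + 28/27)*(-310) = -53/27*(-310) = 16430/27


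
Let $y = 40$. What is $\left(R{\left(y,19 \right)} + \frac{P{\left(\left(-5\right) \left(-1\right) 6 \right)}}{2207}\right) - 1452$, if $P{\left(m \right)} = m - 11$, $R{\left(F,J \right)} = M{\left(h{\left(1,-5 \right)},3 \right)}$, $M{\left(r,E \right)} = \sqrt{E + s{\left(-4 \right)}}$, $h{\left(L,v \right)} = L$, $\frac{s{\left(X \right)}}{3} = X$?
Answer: $- \frac{3204545}{2207} + 3 i \approx -1452.0 + 3.0 i$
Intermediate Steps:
$s{\left(X \right)} = 3 X$
$M{\left(r,E \right)} = \sqrt{-12 + E}$ ($M{\left(r,E \right)} = \sqrt{E + 3 \left(-4\right)} = \sqrt{E - 12} = \sqrt{-12 + E}$)
$R{\left(F,J \right)} = 3 i$ ($R{\left(F,J \right)} = \sqrt{-12 + 3} = \sqrt{-9} = 3 i$)
$P{\left(m \right)} = -11 + m$ ($P{\left(m \right)} = m - 11 = -11 + m$)
$\left(R{\left(y,19 \right)} + \frac{P{\left(\left(-5\right) \left(-1\right) 6 \right)}}{2207}\right) - 1452 = \left(3 i + \frac{-11 + \left(-5\right) \left(-1\right) 6}{2207}\right) - 1452 = \left(3 i + \left(-11 + 5 \cdot 6\right) \frac{1}{2207}\right) - 1452 = \left(3 i + \left(-11 + 30\right) \frac{1}{2207}\right) - 1452 = \left(3 i + 19 \cdot \frac{1}{2207}\right) - 1452 = \left(3 i + \frac{19}{2207}\right) - 1452 = \left(\frac{19}{2207} + 3 i\right) - 1452 = - \frac{3204545}{2207} + 3 i$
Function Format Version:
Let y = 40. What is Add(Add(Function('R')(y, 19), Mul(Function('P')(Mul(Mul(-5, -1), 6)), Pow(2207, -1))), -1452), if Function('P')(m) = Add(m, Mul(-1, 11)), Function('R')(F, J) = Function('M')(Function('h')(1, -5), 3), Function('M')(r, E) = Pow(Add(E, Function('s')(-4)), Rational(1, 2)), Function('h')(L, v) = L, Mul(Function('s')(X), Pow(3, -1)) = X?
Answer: Add(Rational(-3204545, 2207), Mul(3, I)) ≈ Add(-1452.0, Mul(3.0000, I))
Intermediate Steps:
Function('s')(X) = Mul(3, X)
Function('M')(r, E) = Pow(Add(-12, E), Rational(1, 2)) (Function('M')(r, E) = Pow(Add(E, Mul(3, -4)), Rational(1, 2)) = Pow(Add(E, -12), Rational(1, 2)) = Pow(Add(-12, E), Rational(1, 2)))
Function('R')(F, J) = Mul(3, I) (Function('R')(F, J) = Pow(Add(-12, 3), Rational(1, 2)) = Pow(-9, Rational(1, 2)) = Mul(3, I))
Function('P')(m) = Add(-11, m) (Function('P')(m) = Add(m, -11) = Add(-11, m))
Add(Add(Function('R')(y, 19), Mul(Function('P')(Mul(Mul(-5, -1), 6)), Pow(2207, -1))), -1452) = Add(Add(Mul(3, I), Mul(Add(-11, Mul(Mul(-5, -1), 6)), Pow(2207, -1))), -1452) = Add(Add(Mul(3, I), Mul(Add(-11, Mul(5, 6)), Rational(1, 2207))), -1452) = Add(Add(Mul(3, I), Mul(Add(-11, 30), Rational(1, 2207))), -1452) = Add(Add(Mul(3, I), Mul(19, Rational(1, 2207))), -1452) = Add(Add(Mul(3, I), Rational(19, 2207)), -1452) = Add(Add(Rational(19, 2207), Mul(3, I)), -1452) = Add(Rational(-3204545, 2207), Mul(3, I))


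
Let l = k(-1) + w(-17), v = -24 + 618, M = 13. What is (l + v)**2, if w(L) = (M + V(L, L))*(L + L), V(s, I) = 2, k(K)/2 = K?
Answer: 6724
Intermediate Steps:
k(K) = 2*K
w(L) = 30*L (w(L) = (13 + 2)*(L + L) = 15*(2*L) = 30*L)
v = 594
l = -512 (l = 2*(-1) + 30*(-17) = -2 - 510 = -512)
(l + v)**2 = (-512 + 594)**2 = 82**2 = 6724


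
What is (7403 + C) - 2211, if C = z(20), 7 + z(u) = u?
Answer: 5205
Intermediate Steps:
z(u) = -7 + u
C = 13 (C = -7 + 20 = 13)
(7403 + C) - 2211 = (7403 + 13) - 2211 = 7416 - 2211 = 5205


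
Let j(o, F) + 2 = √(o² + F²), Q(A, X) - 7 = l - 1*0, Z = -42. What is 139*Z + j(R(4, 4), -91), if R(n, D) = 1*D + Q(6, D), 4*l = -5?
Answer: -5840 + 13*√793/4 ≈ -5748.5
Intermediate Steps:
l = -5/4 (l = (¼)*(-5) = -5/4 ≈ -1.2500)
Q(A, X) = 23/4 (Q(A, X) = 7 + (-5/4 - 1*0) = 7 + (-5/4 + 0) = 7 - 5/4 = 23/4)
R(n, D) = 23/4 + D (R(n, D) = 1*D + 23/4 = D + 23/4 = 23/4 + D)
j(o, F) = -2 + √(F² + o²) (j(o, F) = -2 + √(o² + F²) = -2 + √(F² + o²))
139*Z + j(R(4, 4), -91) = 139*(-42) + (-2 + √((-91)² + (23/4 + 4)²)) = -5838 + (-2 + √(8281 + (39/4)²)) = -5838 + (-2 + √(8281 + 1521/16)) = -5838 + (-2 + √(134017/16)) = -5838 + (-2 + 13*√793/4) = -5840 + 13*√793/4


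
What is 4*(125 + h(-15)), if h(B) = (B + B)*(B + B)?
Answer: 4100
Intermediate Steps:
h(B) = 4*B² (h(B) = (2*B)*(2*B) = 4*B²)
4*(125 + h(-15)) = 4*(125 + 4*(-15)²) = 4*(125 + 4*225) = 4*(125 + 900) = 4*1025 = 4100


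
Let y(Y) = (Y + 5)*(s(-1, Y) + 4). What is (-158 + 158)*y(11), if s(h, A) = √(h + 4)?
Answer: 0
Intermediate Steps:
s(h, A) = √(4 + h)
y(Y) = (4 + √3)*(5 + Y) (y(Y) = (Y + 5)*(√(4 - 1) + 4) = (5 + Y)*(√3 + 4) = (5 + Y)*(4 + √3) = (4 + √3)*(5 + Y))
(-158 + 158)*y(11) = (-158 + 158)*(20 + 4*11 + 5*√3 + 11*√3) = 0*(20 + 44 + 5*√3 + 11*√3) = 0*(64 + 16*√3) = 0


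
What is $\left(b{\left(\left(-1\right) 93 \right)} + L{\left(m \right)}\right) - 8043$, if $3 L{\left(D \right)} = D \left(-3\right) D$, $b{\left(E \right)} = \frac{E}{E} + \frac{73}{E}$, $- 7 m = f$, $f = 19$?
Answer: $- \frac{36684544}{4557} \approx -8050.1$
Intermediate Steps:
$m = - \frac{19}{7}$ ($m = \left(- \frac{1}{7}\right) 19 = - \frac{19}{7} \approx -2.7143$)
$b{\left(E \right)} = 1 + \frac{73}{E}$
$L{\left(D \right)} = - D^{2}$ ($L{\left(D \right)} = \frac{D \left(-3\right) D}{3} = \frac{- 3 D D}{3} = \frac{\left(-3\right) D^{2}}{3} = - D^{2}$)
$\left(b{\left(\left(-1\right) 93 \right)} + L{\left(m \right)}\right) - 8043 = \left(\frac{73 - 93}{\left(-1\right) 93} - \left(- \frac{19}{7}\right)^{2}\right) - 8043 = \left(\frac{73 - 93}{-93} - \frac{361}{49}\right) - 8043 = \left(\left(- \frac{1}{93}\right) \left(-20\right) - \frac{361}{49}\right) - 8043 = \left(\frac{20}{93} - \frac{361}{49}\right) - 8043 = - \frac{32593}{4557} - 8043 = - \frac{36684544}{4557}$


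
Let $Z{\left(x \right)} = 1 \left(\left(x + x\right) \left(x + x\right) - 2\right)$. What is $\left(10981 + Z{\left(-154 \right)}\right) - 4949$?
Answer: $100894$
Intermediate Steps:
$Z{\left(x \right)} = -2 + 4 x^{2}$ ($Z{\left(x \right)} = 1 \left(2 x 2 x - 2\right) = 1 \left(4 x^{2} - 2\right) = 1 \left(-2 + 4 x^{2}\right) = -2 + 4 x^{2}$)
$\left(10981 + Z{\left(-154 \right)}\right) - 4949 = \left(10981 - \left(2 - 4 \left(-154\right)^{2}\right)\right) - 4949 = \left(10981 + \left(-2 + 4 \cdot 23716\right)\right) - 4949 = \left(10981 + \left(-2 + 94864\right)\right) - 4949 = \left(10981 + 94862\right) - 4949 = 105843 - 4949 = 100894$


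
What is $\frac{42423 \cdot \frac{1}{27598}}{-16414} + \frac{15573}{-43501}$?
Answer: $- \frac{7056314339679}{19705673375572} \approx -0.35809$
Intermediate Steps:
$\frac{42423 \cdot \frac{1}{27598}}{-16414} + \frac{15573}{-43501} = 42423 \cdot \frac{1}{27598} \left(- \frac{1}{16414}\right) + 15573 \left(- \frac{1}{43501}\right) = \frac{42423}{27598} \left(- \frac{1}{16414}\right) - \frac{15573}{43501} = - \frac{42423}{452993572} - \frac{15573}{43501} = - \frac{7056314339679}{19705673375572}$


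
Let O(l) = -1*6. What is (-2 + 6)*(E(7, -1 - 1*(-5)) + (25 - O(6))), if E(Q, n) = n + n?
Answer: 156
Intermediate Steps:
O(l) = -6
E(Q, n) = 2*n
(-2 + 6)*(E(7, -1 - 1*(-5)) + (25 - O(6))) = (-2 + 6)*(2*(-1 - 1*(-5)) + (25 - 1*(-6))) = 4*(2*(-1 + 5) + (25 + 6)) = 4*(2*4 + 31) = 4*(8 + 31) = 4*39 = 156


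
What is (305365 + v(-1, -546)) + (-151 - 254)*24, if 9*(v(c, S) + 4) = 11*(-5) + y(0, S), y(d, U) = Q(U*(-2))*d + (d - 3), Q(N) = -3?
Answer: 2660711/9 ≈ 2.9563e+5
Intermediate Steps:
y(d, U) = -3 - 2*d (y(d, U) = -3*d + (d - 3) = -3*d + (-3 + d) = -3 - 2*d)
v(c, S) = -94/9 (v(c, S) = -4 + (11*(-5) + (-3 - 2*0))/9 = -4 + (-55 + (-3 + 0))/9 = -4 + (-55 - 3)/9 = -4 + (1/9)*(-58) = -4 - 58/9 = -94/9)
(305365 + v(-1, -546)) + (-151 - 254)*24 = (305365 - 94/9) + (-151 - 254)*24 = 2748191/9 - 405*24 = 2748191/9 - 9720 = 2660711/9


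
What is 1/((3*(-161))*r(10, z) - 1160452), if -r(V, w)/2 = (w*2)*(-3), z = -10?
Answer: -1/1102492 ≈ -9.0704e-7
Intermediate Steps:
r(V, w) = 12*w (r(V, w) = -2*w*2*(-3) = -2*2*w*(-3) = -(-12)*w = 12*w)
1/((3*(-161))*r(10, z) - 1160452) = 1/((3*(-161))*(12*(-10)) - 1160452) = 1/(-483*(-120) - 1160452) = 1/(57960 - 1160452) = 1/(-1102492) = -1/1102492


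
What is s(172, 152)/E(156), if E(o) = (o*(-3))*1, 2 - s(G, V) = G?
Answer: 85/234 ≈ 0.36325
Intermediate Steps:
s(G, V) = 2 - G
E(o) = -3*o (E(o) = -3*o*1 = -3*o)
s(172, 152)/E(156) = (2 - 1*172)/((-3*156)) = (2 - 172)/(-468) = -170*(-1/468) = 85/234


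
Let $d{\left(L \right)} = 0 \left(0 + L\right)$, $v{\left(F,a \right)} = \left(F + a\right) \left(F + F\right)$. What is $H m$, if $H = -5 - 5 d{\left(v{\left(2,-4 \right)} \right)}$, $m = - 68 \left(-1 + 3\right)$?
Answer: $680$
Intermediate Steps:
$v{\left(F,a \right)} = 2 F \left(F + a\right)$ ($v{\left(F,a \right)} = \left(F + a\right) 2 F = 2 F \left(F + a\right)$)
$d{\left(L \right)} = 0$ ($d{\left(L \right)} = 0 L = 0$)
$m = -136$ ($m = \left(-68\right) 2 = -136$)
$H = -5$ ($H = -5 - 0 = -5 + 0 = -5$)
$H m = \left(-5\right) \left(-136\right) = 680$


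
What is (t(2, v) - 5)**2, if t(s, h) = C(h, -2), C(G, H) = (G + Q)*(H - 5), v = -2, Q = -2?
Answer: 529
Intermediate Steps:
C(G, H) = (-5 + H)*(-2 + G) (C(G, H) = (G - 2)*(H - 5) = (-2 + G)*(-5 + H) = (-5 + H)*(-2 + G))
t(s, h) = 14 - 7*h (t(s, h) = 10 - 5*h - 2*(-2) + h*(-2) = 10 - 5*h + 4 - 2*h = 14 - 7*h)
(t(2, v) - 5)**2 = ((14 - 7*(-2)) - 5)**2 = ((14 + 14) - 5)**2 = (28 - 5)**2 = 23**2 = 529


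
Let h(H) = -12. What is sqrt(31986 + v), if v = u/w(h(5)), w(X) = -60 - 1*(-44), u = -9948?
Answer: sqrt(130431)/2 ≈ 180.58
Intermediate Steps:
w(X) = -16 (w(X) = -60 + 44 = -16)
v = 2487/4 (v = -9948/(-16) = -9948*(-1/16) = 2487/4 ≈ 621.75)
sqrt(31986 + v) = sqrt(31986 + 2487/4) = sqrt(130431/4) = sqrt(130431)/2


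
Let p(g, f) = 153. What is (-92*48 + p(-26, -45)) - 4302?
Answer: -8565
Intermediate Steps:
(-92*48 + p(-26, -45)) - 4302 = (-92*48 + 153) - 4302 = (-4416 + 153) - 4302 = -4263 - 4302 = -8565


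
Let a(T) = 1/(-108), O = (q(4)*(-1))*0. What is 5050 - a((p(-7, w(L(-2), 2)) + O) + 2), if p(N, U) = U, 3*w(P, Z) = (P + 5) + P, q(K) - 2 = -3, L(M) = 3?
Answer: 545401/108 ≈ 5050.0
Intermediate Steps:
q(K) = -1 (q(K) = 2 - 3 = -1)
w(P, Z) = 5/3 + 2*P/3 (w(P, Z) = ((P + 5) + P)/3 = ((5 + P) + P)/3 = (5 + 2*P)/3 = 5/3 + 2*P/3)
O = 0 (O = -1*(-1)*0 = 1*0 = 0)
a(T) = -1/108
5050 - a((p(-7, w(L(-2), 2)) + O) + 2) = 5050 - 1*(-1/108) = 5050 + 1/108 = 545401/108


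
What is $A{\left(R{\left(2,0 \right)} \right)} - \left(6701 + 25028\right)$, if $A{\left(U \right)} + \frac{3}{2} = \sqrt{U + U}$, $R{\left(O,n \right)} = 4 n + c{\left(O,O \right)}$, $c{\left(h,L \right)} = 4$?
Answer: $- \frac{63461}{2} + 2 \sqrt{2} \approx -31728.0$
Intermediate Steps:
$R{\left(O,n \right)} = 4 + 4 n$ ($R{\left(O,n \right)} = 4 n + 4 = 4 + 4 n$)
$A{\left(U \right)} = - \frac{3}{2} + \sqrt{2} \sqrt{U}$ ($A{\left(U \right)} = - \frac{3}{2} + \sqrt{U + U} = - \frac{3}{2} + \sqrt{2 U} = - \frac{3}{2} + \sqrt{2} \sqrt{U}$)
$A{\left(R{\left(2,0 \right)} \right)} - \left(6701 + 25028\right) = \left(- \frac{3}{2} + \sqrt{2} \sqrt{4 + 4 \cdot 0}\right) - \left(6701 + 25028\right) = \left(- \frac{3}{2} + \sqrt{2} \sqrt{4 + 0}\right) - 31729 = \left(- \frac{3}{2} + \sqrt{2} \sqrt{4}\right) - 31729 = \left(- \frac{3}{2} + \sqrt{2} \cdot 2\right) - 31729 = \left(- \frac{3}{2} + 2 \sqrt{2}\right) - 31729 = - \frac{63461}{2} + 2 \sqrt{2}$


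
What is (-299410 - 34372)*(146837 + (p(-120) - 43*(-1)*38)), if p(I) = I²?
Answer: -54363408122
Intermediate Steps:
(-299410 - 34372)*(146837 + (p(-120) - 43*(-1)*38)) = (-299410 - 34372)*(146837 + ((-120)² - 43*(-1)*38)) = -333782*(146837 + (14400 + 43*38)) = -333782*(146837 + (14400 + 1634)) = -333782*(146837 + 16034) = -333782*162871 = -54363408122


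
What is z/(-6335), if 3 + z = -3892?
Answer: 779/1267 ≈ 0.61484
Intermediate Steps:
z = -3895 (z = -3 - 3892 = -3895)
z/(-6335) = -3895/(-6335) = -3895*(-1/6335) = 779/1267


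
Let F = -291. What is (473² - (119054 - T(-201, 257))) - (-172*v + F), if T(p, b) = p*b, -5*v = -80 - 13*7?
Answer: 295957/5 ≈ 59191.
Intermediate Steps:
v = 171/5 (v = -(-80 - 13*7)/5 = -(-80 - 1*91)/5 = -(-80 - 91)/5 = -⅕*(-171) = 171/5 ≈ 34.200)
T(p, b) = b*p
(473² - (119054 - T(-201, 257))) - (-172*v + F) = (473² - (119054 - 257*(-201))) - (-172*171/5 - 291) = (223729 - (119054 - 1*(-51657))) - (-29412/5 - 291) = (223729 - (119054 + 51657)) - 1*(-30867/5) = (223729 - 1*170711) + 30867/5 = (223729 - 170711) + 30867/5 = 53018 + 30867/5 = 295957/5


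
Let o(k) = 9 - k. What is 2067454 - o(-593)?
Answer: 2066852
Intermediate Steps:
2067454 - o(-593) = 2067454 - (9 - 1*(-593)) = 2067454 - (9 + 593) = 2067454 - 1*602 = 2067454 - 602 = 2066852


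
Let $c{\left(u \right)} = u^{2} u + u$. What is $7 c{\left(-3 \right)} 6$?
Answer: $-1260$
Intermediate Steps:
$c{\left(u \right)} = u + u^{3}$ ($c{\left(u \right)} = u^{3} + u = u + u^{3}$)
$7 c{\left(-3 \right)} 6 = 7 \left(-3 + \left(-3\right)^{3}\right) 6 = 7 \left(-3 - 27\right) 6 = 7 \left(-30\right) 6 = \left(-210\right) 6 = -1260$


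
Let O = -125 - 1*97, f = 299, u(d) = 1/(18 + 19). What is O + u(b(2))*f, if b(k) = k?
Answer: -7915/37 ≈ -213.92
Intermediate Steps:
u(d) = 1/37
O = -222 (O = -125 - 97 = -222)
O + u(b(2))*f = -222 + (1/37)*299 = -222 + 299/37 = -7915/37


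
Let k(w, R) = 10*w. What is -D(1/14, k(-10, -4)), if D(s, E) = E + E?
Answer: 200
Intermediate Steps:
D(s, E) = 2*E
-D(1/14, k(-10, -4)) = -2*10*(-10) = -2*(-100) = -1*(-200) = 200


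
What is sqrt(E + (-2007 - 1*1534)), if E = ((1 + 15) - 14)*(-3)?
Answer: I*sqrt(3547) ≈ 59.557*I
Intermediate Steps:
E = -6 (E = (16 - 14)*(-3) = 2*(-3) = -6)
sqrt(E + (-2007 - 1*1534)) = sqrt(-6 + (-2007 - 1*1534)) = sqrt(-6 + (-2007 - 1534)) = sqrt(-6 - 3541) = sqrt(-3547) = I*sqrt(3547)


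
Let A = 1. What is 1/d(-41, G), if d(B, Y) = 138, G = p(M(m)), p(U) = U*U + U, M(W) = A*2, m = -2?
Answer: 1/138 ≈ 0.0072464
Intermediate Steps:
M(W) = 2 (M(W) = 1*2 = 2)
p(U) = U + U**2 (p(U) = U**2 + U = U + U**2)
G = 6 (G = 2*(1 + 2) = 2*3 = 6)
1/d(-41, G) = 1/138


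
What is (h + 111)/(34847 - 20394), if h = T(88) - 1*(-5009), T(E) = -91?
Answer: 5029/14453 ≈ 0.34796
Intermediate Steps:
h = 4918 (h = -91 - 1*(-5009) = -91 + 5009 = 4918)
(h + 111)/(34847 - 20394) = (4918 + 111)/(34847 - 20394) = 5029/14453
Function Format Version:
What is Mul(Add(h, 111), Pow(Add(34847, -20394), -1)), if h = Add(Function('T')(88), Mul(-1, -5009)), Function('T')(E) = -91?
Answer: Rational(5029, 14453) ≈ 0.34796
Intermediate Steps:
h = 4918 (h = Add(-91, Mul(-1, -5009)) = Add(-91, 5009) = 4918)
Mul(Add(h, 111), Pow(Add(34847, -20394), -1)) = Mul(Add(4918, 111), Pow(Add(34847, -20394), -1)) = Mul(5029, Pow(14453, -1)) = Mul(5029, Rational(1, 14453)) = Rational(5029, 14453)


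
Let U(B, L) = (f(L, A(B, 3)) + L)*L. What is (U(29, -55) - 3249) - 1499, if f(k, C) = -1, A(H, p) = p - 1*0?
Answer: -1668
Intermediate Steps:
A(H, p) = p (A(H, p) = p + 0 = p)
U(B, L) = L*(-1 + L) (U(B, L) = (-1 + L)*L = L*(-1 + L))
(U(29, -55) - 3249) - 1499 = (-55*(-1 - 55) - 3249) - 1499 = (-55*(-56) - 3249) - 1499 = (3080 - 3249) - 1499 = -169 - 1499 = -1668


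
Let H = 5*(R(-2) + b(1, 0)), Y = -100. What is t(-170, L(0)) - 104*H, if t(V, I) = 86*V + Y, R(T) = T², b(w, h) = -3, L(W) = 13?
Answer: -15240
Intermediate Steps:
t(V, I) = -100 + 86*V (t(V, I) = 86*V - 100 = -100 + 86*V)
H = 5 (H = 5*((-2)² - 3) = 5*(4 - 3) = 5*1 = 5)
t(-170, L(0)) - 104*H = (-100 + 86*(-170)) - 104*5 = (-100 - 14620) - 520 = -14720 - 520 = -15240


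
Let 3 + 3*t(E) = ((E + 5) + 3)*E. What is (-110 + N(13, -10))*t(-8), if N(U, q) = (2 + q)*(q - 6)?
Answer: -18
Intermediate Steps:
t(E) = -1 + E*(8 + E)/3 (t(E) = -1 + (((E + 5) + 3)*E)/3 = -1 + (((5 + E) + 3)*E)/3 = -1 + ((8 + E)*E)/3 = -1 + (E*(8 + E))/3 = -1 + E*(8 + E)/3)
N(U, q) = (-6 + q)*(2 + q) (N(U, q) = (2 + q)*(-6 + q) = (-6 + q)*(2 + q))
(-110 + N(13, -10))*t(-8) = (-110 + (-12 + (-10)**2 - 4*(-10)))*(-1 + (1/3)*(-8)**2 + (8/3)*(-8)) = (-110 + (-12 + 100 + 40))*(-1 + (1/3)*64 - 64/3) = (-110 + 128)*(-1 + 64/3 - 64/3) = 18*(-1) = -18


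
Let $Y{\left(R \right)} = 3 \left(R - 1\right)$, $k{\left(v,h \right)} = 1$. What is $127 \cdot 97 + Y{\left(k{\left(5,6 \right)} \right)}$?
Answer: $12319$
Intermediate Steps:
$Y{\left(R \right)} = -3 + 3 R$ ($Y{\left(R \right)} = 3 \left(-1 + R\right) = -3 + 3 R$)
$127 \cdot 97 + Y{\left(k{\left(5,6 \right)} \right)} = 127 \cdot 97 + \left(-3 + 3 \cdot 1\right) = 12319 + \left(-3 + 3\right) = 12319 + 0 = 12319$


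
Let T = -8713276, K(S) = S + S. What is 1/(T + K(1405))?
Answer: -1/8710466 ≈ -1.1480e-7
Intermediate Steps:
K(S) = 2*S
1/(T + K(1405)) = 1/(-8713276 + 2*1405) = 1/(-8713276 + 2810) = 1/(-8710466) = -1/8710466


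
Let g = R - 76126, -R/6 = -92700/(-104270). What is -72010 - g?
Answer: 42973152/10427 ≈ 4121.3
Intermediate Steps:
R = -55620/10427 (R = -(-556200)/(-104270) = -(-556200)*(-1)/104270 = -6*9270/10427 = -55620/10427 ≈ -5.3342)
g = -793821422/10427 (g = -55620/10427 - 76126 = -793821422/10427 ≈ -76131.)
-72010 - g = -72010 - 1*(-793821422/10427) = -72010 + 793821422/10427 = 42973152/10427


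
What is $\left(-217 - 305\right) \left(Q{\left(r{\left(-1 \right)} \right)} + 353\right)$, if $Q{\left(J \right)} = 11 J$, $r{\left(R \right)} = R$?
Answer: $-178524$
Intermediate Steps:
$\left(-217 - 305\right) \left(Q{\left(r{\left(-1 \right)} \right)} + 353\right) = \left(-217 - 305\right) \left(11 \left(-1\right) + 353\right) = - 522 \left(-11 + 353\right) = \left(-522\right) 342 = -178524$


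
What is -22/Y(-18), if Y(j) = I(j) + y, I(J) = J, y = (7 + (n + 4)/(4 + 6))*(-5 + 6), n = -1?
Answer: 220/107 ≈ 2.0561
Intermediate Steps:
y = 73/10 (y = (7 + (-1 + 4)/(4 + 6))*(-5 + 6) = (7 + 3/10)*1 = (73/10)*1 = 73/10 ≈ 7.3000)
Y(j) = 73/10 + j (Y(j) = j + 73/10 = 73/10 + j)
-22/Y(-18) = -22/(73/10 - 18) = -22/(-107/10) = -22*(-10/107) = 220/107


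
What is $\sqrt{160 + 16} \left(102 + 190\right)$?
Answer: $1168 \sqrt{11} \approx 3873.8$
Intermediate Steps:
$\sqrt{160 + 16} \left(102 + 190\right) = \sqrt{176} \cdot 292 = 4 \sqrt{11} \cdot 292 = 1168 \sqrt{11}$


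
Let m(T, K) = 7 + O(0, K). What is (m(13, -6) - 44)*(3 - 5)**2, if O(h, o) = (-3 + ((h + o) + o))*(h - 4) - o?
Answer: 116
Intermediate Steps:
O(h, o) = -o + (-4 + h)*(-3 + h + 2*o) (O(h, o) = (-3 + (h + 2*o))*(-4 + h) - o = (-3 + h + 2*o)*(-4 + h) - o = (-4 + h)*(-3 + h + 2*o) - o = -o + (-4 + h)*(-3 + h + 2*o))
m(T, K) = 19 - 9*K (m(T, K) = 7 + (12 + 0**2 - 9*K - 7*0 + 2*0*K) = 7 + (12 + 0 - 9*K + 0 + 0) = 7 + (12 - 9*K) = 19 - 9*K)
(m(13, -6) - 44)*(3 - 5)**2 = ((19 - 9*(-6)) - 44)*(3 - 5)**2 = ((19 + 54) - 44)*(-2)**2 = (73 - 44)*4 = 29*4 = 116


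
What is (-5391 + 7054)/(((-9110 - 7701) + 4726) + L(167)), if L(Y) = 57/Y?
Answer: -277721/2018138 ≈ -0.13761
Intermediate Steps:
(-5391 + 7054)/(((-9110 - 7701) + 4726) + L(167)) = (-5391 + 7054)/(((-9110 - 7701) + 4726) + 57/167) = 1663/((-16811 + 4726) + 57*(1/167)) = 1663/(-12085 + 57/167) = 1663/(-2018138/167) = 1663*(-167/2018138) = -277721/2018138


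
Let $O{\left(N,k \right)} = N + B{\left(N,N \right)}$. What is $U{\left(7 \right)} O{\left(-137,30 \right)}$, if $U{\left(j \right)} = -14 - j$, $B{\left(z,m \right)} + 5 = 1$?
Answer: $2961$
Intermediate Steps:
$B{\left(z,m \right)} = -4$ ($B{\left(z,m \right)} = -5 + 1 = -4$)
$O{\left(N,k \right)} = -4 + N$ ($O{\left(N,k \right)} = N - 4 = -4 + N$)
$U{\left(7 \right)} O{\left(-137,30 \right)} = \left(-14 - 7\right) \left(-4 - 137\right) = \left(-14 - 7\right) \left(-141\right) = \left(-21\right) \left(-141\right) = 2961$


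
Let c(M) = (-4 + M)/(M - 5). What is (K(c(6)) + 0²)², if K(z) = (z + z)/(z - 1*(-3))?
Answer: 16/25 ≈ 0.64000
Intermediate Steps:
c(M) = (-4 + M)/(-5 + M)
K(z) = 2*z/(3 + z) (K(z) = (2*z)/(z + 3) = (2*z)/(3 + z) = 2*z/(3 + z))
(K(c(6)) + 0²)² = (2*((-4 + 6)/(-5 + 6))/(3 + (-4 + 6)/(-5 + 6)) + 0²)² = (2*(2/1)/(3 + 2/1) + 0)² = (2*(1*2)/(3 + 1*2) + 0)² = (2*2/(3 + 2) + 0)² = (2*2/5 + 0)² = (2*2*(⅕) + 0)² = (⅘ + 0)² = (⅘)² = 16/25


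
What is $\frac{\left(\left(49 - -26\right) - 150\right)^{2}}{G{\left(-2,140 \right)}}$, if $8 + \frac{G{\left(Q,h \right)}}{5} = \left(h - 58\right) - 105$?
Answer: $- \frac{1125}{31} \approx -36.29$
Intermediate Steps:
$G{\left(Q,h \right)} = -855 + 5 h$ ($G{\left(Q,h \right)} = -40 + 5 \left(\left(h - 58\right) - 105\right) = -40 + 5 \left(\left(-58 + h\right) - 105\right) = -40 + 5 \left(-163 + h\right) = -40 + \left(-815 + 5 h\right) = -855 + 5 h$)
$\frac{\left(\left(49 - -26\right) - 150\right)^{2}}{G{\left(-2,140 \right)}} = \frac{\left(\left(49 - -26\right) - 150\right)^{2}}{-855 + 5 \cdot 140} = \frac{\left(\left(49 + 26\right) - 150\right)^{2}}{-855 + 700} = \frac{\left(75 - 150\right)^{2}}{-155} = \left(-75\right)^{2} \left(- \frac{1}{155}\right) = 5625 \left(- \frac{1}{155}\right) = - \frac{1125}{31}$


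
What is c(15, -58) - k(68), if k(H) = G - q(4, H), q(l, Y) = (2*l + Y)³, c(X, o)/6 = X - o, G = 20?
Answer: 439394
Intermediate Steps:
c(X, o) = -6*o + 6*X (c(X, o) = 6*(X - o) = -6*o + 6*X)
q(l, Y) = (Y + 2*l)³
k(H) = 20 - (8 + H)³ (k(H) = 20 - (H + 2*4)³ = 20 - (H + 8)³ = 20 - (8 + H)³)
c(15, -58) - k(68) = (-6*(-58) + 6*15) - (20 - (8 + 68)³) = (348 + 90) - (20 - 1*76³) = 438 - (20 - 1*438976) = 438 - (20 - 438976) = 438 - 1*(-438956) = 438 + 438956 = 439394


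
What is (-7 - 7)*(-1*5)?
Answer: 70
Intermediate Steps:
(-7 - 7)*(-1*5) = -14*(-5) = 70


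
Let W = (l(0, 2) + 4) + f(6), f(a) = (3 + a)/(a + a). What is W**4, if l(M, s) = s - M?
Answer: 531441/256 ≈ 2075.9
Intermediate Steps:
f(a) = (3 + a)/(2*a) (f(a) = (3 + a)/((2*a)) = (3 + a)*(1/(2*a)) = (3 + a)/(2*a))
W = 27/4 (W = ((2 - 1*0) + 4) + (1/2)*(3 + 6)/6 = ((2 + 0) + 4) + (1/2)*(1/6)*9 = (2 + 4) + 3/4 = 6 + 3/4 = 27/4 ≈ 6.7500)
W**4 = (27/4)**4 = 531441/256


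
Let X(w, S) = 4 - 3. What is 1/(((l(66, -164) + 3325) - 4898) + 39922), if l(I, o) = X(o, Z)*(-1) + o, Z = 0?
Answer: 1/38184 ≈ 2.6189e-5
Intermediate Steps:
X(w, S) = 1
l(I, o) = -1 + o (l(I, o) = 1*(-1) + o = -1 + o)
1/(((l(66, -164) + 3325) - 4898) + 39922) = 1/((((-1 - 164) + 3325) - 4898) + 39922) = 1/(((-165 + 3325) - 4898) + 39922) = 1/((3160 - 4898) + 39922) = 1/(-1738 + 39922) = 1/38184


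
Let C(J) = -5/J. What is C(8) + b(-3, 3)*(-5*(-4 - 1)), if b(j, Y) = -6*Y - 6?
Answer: -4805/8 ≈ -600.63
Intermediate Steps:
b(j, Y) = -6 - 6*Y
C(8) + b(-3, 3)*(-5*(-4 - 1)) = -5/8 + (-6 - 6*3)*(-5*(-4 - 1)) = -5*⅛ + (-6 - 18)*(-5*(-5)) = -5/8 - 24*25 = -5/8 - 600 = -4805/8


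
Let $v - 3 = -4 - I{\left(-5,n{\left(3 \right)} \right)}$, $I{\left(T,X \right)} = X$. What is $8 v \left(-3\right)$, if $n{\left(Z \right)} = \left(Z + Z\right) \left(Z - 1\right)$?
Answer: $312$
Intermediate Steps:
$n{\left(Z \right)} = 2 Z \left(-1 + Z\right)$
$v = -13$ ($v = 3 - \left(4 + 2 \cdot 3 \left(-1 + 3\right)\right) = 3 - \left(4 + 2 \cdot 3 \cdot 2\right) = 3 - 16 = -13$)
$8 v \left(-3\right) = 8 \left(-13\right) \left(-3\right) = \left(-104\right) \left(-3\right) = 312$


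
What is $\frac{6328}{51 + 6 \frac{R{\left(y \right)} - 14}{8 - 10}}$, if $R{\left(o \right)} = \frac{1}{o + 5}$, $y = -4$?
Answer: $\frac{3164}{45} \approx 70.311$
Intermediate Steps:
$R{\left(o \right)} = \frac{1}{5 + o}$
$\frac{6328}{51 + 6 \frac{R{\left(y \right)} - 14}{8 - 10}} = \frac{6328}{51 + 6 \frac{\frac{1}{5 - 4} - 14}{8 - 10}} = \frac{6328}{51 + 6 \frac{1^{-1} - 14}{-2}} = \frac{6328}{51 + 6 \left(1 - 14\right) \left(- \frac{1}{2}\right)} = \frac{6328}{51 + 6 \left(\left(-13\right) \left(- \frac{1}{2}\right)\right)} = \frac{6328}{51 + 6 \cdot \frac{13}{2}} = \frac{6328}{51 + 39} = \frac{6328}{90} = 6328 \cdot \frac{1}{90} = \frac{3164}{45}$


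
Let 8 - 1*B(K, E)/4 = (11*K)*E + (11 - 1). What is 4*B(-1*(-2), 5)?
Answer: -1792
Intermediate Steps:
B(K, E) = -8 - 44*E*K (B(K, E) = 32 - 4*((11*K)*E + (11 - 1)) = 32 - 4*(11*E*K + 10) = 32 - 4*(10 + 11*E*K) = 32 + (-40 - 44*E*K) = -8 - 44*E*K)
4*B(-1*(-2), 5) = 4*(-8 - 44*5*(-1*(-2))) = 4*(-8 - 44*5*2) = 4*(-8 - 440) = 4*(-448) = -1792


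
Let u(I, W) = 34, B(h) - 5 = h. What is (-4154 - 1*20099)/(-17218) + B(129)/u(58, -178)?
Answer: 1565907/292706 ≈ 5.3498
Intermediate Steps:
B(h) = 5 + h
(-4154 - 1*20099)/(-17218) + B(129)/u(58, -178) = (-4154 - 1*20099)/(-17218) + (5 + 129)/34 = (-4154 - 20099)*(-1/17218) + 134*(1/34) = -24253*(-1/17218) + 67/17 = 24253/17218 + 67/17 = 1565907/292706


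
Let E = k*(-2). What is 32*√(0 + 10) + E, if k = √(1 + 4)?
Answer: -2*√5 + 32*√10 ≈ 96.721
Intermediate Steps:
k = √5 ≈ 2.2361
E = -2*√5 (E = √5*(-2) = -2*√5 ≈ -4.4721)
32*√(0 + 10) + E = 32*√(0 + 10) - 2*√5 = 32*√10 - 2*√5 = -2*√5 + 32*√10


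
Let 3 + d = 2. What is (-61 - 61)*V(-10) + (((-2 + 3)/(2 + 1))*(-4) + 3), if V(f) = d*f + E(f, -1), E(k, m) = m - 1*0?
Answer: -3289/3 ≈ -1096.3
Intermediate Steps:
E(k, m) = m (E(k, m) = m + 0 = m)
d = -1 (d = -3 + 2 = -1)
V(f) = -1 - f (V(f) = -f - 1 = -1 - f)
(-61 - 61)*V(-10) + (((-2 + 3)/(2 + 1))*(-4) + 3) = (-61 - 61)*(-1 - 1*(-10)) + (((-2 + 3)/(2 + 1))*(-4) + 3) = -122*(-1 + 10) + ((1/3)*(-4) + 3) = -122*9 + ((1*(⅓))*(-4) + 3) = -1098 + ((⅓)*(-4) + 3) = -1098 + (-4/3 + 3) = -1098 + 5/3 = -3289/3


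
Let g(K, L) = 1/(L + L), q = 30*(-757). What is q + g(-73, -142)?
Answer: -6449641/284 ≈ -22710.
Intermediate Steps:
q = -22710
g(K, L) = 1/(2*L)
q + g(-73, -142) = -22710 + (½)/(-142) = -22710 + (½)*(-1/142) = -22710 - 1/284 = -6449641/284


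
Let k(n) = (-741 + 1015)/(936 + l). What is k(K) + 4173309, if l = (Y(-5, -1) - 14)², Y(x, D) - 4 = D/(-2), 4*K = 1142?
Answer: 17131434541/4105 ≈ 4.1733e+6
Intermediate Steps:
K = 571/2 (K = (¼)*1142 = 571/2 ≈ 285.50)
Y(x, D) = 4 - D/2 (Y(x, D) = 4 + D/(-2) = 4 + D*(-½) = 4 - D/2)
l = 361/4 (l = ((4 - ½*(-1)) - 14)² = ((4 + ½) - 14)² = (9/2 - 14)² = (-19/2)² = 361/4 ≈ 90.250)
k(n) = 1096/4105 (k(n) = (-741 + 1015)/(936 + 361/4) = 274/(4105/4) = 274*(4/4105) = 1096/4105)
k(K) + 4173309 = 1096/4105 + 4173309 = 17131434541/4105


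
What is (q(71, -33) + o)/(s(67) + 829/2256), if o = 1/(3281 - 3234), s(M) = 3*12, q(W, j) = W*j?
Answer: -1057152/16409 ≈ -64.425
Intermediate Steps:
s(M) = 36
o = 1/47 ≈ 0.021277
(q(71, -33) + o)/(s(67) + 829/2256) = (71*(-33) + 1/47)/(36 + 829/2256) = (-2343 + 1/47)/(36 + 829*(1/2256)) = -110120/(47*(36 + 829/2256)) = -110120/(47*82045/2256) = -110120/47*2256/82045 = -1057152/16409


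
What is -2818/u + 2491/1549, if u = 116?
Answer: -2038063/89842 ≈ -22.685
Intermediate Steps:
-2818/u + 2491/1549 = -2818/116 + 2491/1549 = -2818*1/116 + 2491*(1/1549) = -1409/58 + 2491/1549 = -2038063/89842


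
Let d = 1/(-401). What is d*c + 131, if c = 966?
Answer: 51565/401 ≈ 128.59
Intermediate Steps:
d = -1/401 ≈ -0.0024938
d*c + 131 = -1/401*966 + 131 = -966/401 + 131 = 51565/401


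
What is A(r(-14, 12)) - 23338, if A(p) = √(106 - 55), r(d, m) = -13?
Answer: -23338 + √51 ≈ -23331.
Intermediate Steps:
A(p) = √51
A(r(-14, 12)) - 23338 = √51 - 23338 = -23338 + √51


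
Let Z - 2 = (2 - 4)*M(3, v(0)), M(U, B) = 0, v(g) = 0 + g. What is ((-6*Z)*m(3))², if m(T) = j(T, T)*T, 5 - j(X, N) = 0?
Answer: 32400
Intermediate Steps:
j(X, N) = 5 (j(X, N) = 5 - 1*0 = 5 + 0 = 5)
v(g) = g
m(T) = 5*T
Z = 2 (Z = 2 + (2 - 4)*0 = 2 - 2*0 = 2 + 0 = 2)
((-6*Z)*m(3))² = ((-6*2)*(5*3))² = (-12*15)² = (-180)² = 32400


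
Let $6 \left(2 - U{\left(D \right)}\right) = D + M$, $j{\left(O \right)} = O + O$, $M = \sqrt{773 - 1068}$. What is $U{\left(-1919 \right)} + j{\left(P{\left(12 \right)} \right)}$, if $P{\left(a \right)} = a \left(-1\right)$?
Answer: $\frac{1787}{6} - \frac{i \sqrt{295}}{6} \approx 297.83 - 2.8626 i$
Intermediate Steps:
$P{\left(a \right)} = - a$
$M = i \sqrt{295}$ ($M = \sqrt{-295} = i \sqrt{295} \approx 17.176 i$)
$j{\left(O \right)} = 2 O$
$U{\left(D \right)} = 2 - \frac{D}{6} - \frac{i \sqrt{295}}{6}$ ($U{\left(D \right)} = 2 - \frac{D + i \sqrt{295}}{6} = 2 - \left(\frac{D}{6} + \frac{i \sqrt{295}}{6}\right) = 2 - \frac{D}{6} - \frac{i \sqrt{295}}{6}$)
$U{\left(-1919 \right)} + j{\left(P{\left(12 \right)} \right)} = \left(2 - - \frac{1919}{6} - \frac{i \sqrt{295}}{6}\right) + 2 \left(\left(-1\right) 12\right) = \left(2 + \frac{1919}{6} - \frac{i \sqrt{295}}{6}\right) + 2 \left(-12\right) = \left(\frac{1931}{6} - \frac{i \sqrt{295}}{6}\right) - 24 = \frac{1787}{6} - \frac{i \sqrt{295}}{6}$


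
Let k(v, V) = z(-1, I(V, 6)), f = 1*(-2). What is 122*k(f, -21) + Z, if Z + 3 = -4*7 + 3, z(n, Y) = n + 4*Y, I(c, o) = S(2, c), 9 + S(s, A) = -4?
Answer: -6494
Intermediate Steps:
S(s, A) = -13 (S(s, A) = -9 - 4 = -13)
f = -2
I(c, o) = -13
k(v, V) = -53 (k(v, V) = -1 + 4*(-13) = -1 - 52 = -53)
Z = -28 (Z = -3 + (-4*7 + 3) = -3 + (-28 + 3) = -3 - 25 = -28)
122*k(f, -21) + Z = 122*(-53) - 28 = -6466 - 28 = -6494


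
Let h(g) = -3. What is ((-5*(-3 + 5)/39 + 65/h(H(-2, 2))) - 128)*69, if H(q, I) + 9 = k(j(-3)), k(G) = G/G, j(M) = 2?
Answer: -134481/13 ≈ -10345.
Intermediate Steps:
k(G) = 1
H(q, I) = -8 (H(q, I) = -9 + 1 = -8)
((-5*(-3 + 5)/39 + 65/h(H(-2, 2))) - 128)*69 = ((-5*(-3 + 5)/39 + 65/(-3)) - 128)*69 = ((-5*2*(1/39) + 65*(-⅓)) - 128)*69 = ((-10*1/39 - 65/3) - 128)*69 = ((-10/39 - 65/3) - 128)*69 = (-285/13 - 128)*69 = -1949/13*69 = -134481/13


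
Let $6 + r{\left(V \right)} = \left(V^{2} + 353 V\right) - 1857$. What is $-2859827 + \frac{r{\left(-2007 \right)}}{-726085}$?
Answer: $- \frac{415296161002}{145217} \approx -2.8598 \cdot 10^{6}$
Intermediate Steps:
$r{\left(V \right)} = -1863 + V^{2} + 353 V$ ($r{\left(V \right)} = -6 - \left(1857 - V^{2} - 353 V\right) = -6 + \left(-1857 + V^{2} + 353 V\right) = -1863 + V^{2} + 353 V$)
$-2859827 + \frac{r{\left(-2007 \right)}}{-726085} = -2859827 + \frac{-1863 + \left(-2007\right)^{2} + 353 \left(-2007\right)}{-726085} = -2859827 + \left(-1863 + 4028049 - 708471\right) \left(- \frac{1}{726085}\right) = -2859827 + 3317715 \left(- \frac{1}{726085}\right) = -2859827 - \frac{663543}{145217} = - \frac{415296161002}{145217}$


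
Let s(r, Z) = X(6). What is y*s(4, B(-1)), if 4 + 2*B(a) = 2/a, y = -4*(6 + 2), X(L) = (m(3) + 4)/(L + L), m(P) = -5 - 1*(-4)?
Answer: -8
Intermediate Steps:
m(P) = -1 (m(P) = -5 + 4 = -1)
X(L) = 3/(2*L) (X(L) = (-1 + 4)/(L + L) = 3/((2*L)) = 3*(1/(2*L)) = 3/(2*L))
y = -32 (y = -4*8 = -32)
B(a) = -2 + 1/a (B(a) = -2 + (2/a)/2 = -2 + 1/a)
s(r, Z) = ¼ (s(r, Z) = (3/2)/6 = (3/2)*(⅙) = ¼)
y*s(4, B(-1)) = -32*¼ = -8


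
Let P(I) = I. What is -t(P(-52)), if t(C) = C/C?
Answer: -1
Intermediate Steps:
t(C) = 1
-t(P(-52)) = -1*1 = -1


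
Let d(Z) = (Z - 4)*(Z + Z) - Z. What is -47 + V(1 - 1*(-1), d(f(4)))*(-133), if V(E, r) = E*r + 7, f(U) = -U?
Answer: -19066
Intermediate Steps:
d(Z) = -Z + 2*Z*(-4 + Z) (d(Z) = (-4 + Z)*(2*Z) - Z = 2*Z*(-4 + Z) - Z = -Z + 2*Z*(-4 + Z))
V(E, r) = 7 + E*r
-47 + V(1 - 1*(-1), d(f(4)))*(-133) = -47 + (7 + (1 - 1*(-1))*((-1*4)*(-9 + 2*(-1*4))))*(-133) = -47 + (7 + (1 + 1)*(-4*(-9 + 2*(-4))))*(-133) = -47 + (7 + 2*(-4*(-9 - 8)))*(-133) = -47 + (7 + 2*(-4*(-17)))*(-133) = -47 + (7 + 2*68)*(-133) = -47 + (7 + 136)*(-133) = -47 + 143*(-133) = -47 - 19019 = -19066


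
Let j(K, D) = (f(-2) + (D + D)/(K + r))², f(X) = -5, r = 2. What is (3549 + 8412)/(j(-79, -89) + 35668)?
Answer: 70916769/211518421 ≈ 0.33527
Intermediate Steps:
j(K, D) = (-5 + 2*D/(2 + K))² (j(K, D) = (-5 + (D + D)/(K + 2))² = (-5 + (2*D)/(2 + K))² = (-5 + 2*D/(2 + K))²)
(3549 + 8412)/(j(-79, -89) + 35668) = (3549 + 8412)/((-10 - 5*(-79) + 2*(-89))²/(2 - 79)² + 35668) = 11961/((-10 + 395 - 178)²/(-77)² + 35668) = 11961/((1/5929)*207² + 35668) = 11961/((1/5929)*42849 + 35668) = 11961/(42849/5929 + 35668) = 11961/(211518421/5929) = 11961*(5929/211518421) = 70916769/211518421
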